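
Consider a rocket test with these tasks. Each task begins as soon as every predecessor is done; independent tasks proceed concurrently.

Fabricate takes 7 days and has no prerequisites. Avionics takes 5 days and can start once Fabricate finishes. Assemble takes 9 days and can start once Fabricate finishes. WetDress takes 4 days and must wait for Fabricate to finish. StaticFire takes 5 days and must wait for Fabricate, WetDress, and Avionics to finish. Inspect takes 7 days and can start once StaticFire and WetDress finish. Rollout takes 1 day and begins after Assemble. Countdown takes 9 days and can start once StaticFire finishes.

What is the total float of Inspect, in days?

2

Fabricate→Avionics→StaticFire→Countdown = 7+5+5+9 = 26 sets the makespan at 26 days.
The longest chain containing Inspect totals 24 days.
Float = 26 − 24 = 2.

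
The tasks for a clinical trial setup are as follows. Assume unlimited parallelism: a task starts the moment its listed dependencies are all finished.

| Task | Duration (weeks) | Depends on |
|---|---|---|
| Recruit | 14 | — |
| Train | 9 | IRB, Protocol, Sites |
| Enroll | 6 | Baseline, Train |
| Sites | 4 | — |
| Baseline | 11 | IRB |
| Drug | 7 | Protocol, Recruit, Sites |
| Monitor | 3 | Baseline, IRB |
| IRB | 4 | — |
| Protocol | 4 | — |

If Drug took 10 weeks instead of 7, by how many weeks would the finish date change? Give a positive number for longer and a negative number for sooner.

The binding path is Recruit→Drug = 14+7 = 21; finish at 21 weeks.
Drug is on the critical path; changing it to 10 makes that path 24 weeks.
That remains the longest chain; total 24 weeks.
Change in finish: 24 − 21 = +3 weeks.

3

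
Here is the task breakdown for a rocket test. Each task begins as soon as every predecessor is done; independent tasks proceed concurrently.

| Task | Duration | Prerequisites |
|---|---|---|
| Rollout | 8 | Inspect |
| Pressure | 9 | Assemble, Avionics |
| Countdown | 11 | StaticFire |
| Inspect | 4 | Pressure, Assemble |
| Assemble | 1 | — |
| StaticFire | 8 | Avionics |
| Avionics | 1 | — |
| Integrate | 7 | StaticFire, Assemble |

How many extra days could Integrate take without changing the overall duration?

6

Avionics→Pressure→Inspect→Rollout = 1+9+4+8 = 22 sets the makespan at 22 days.
The longest chain containing Integrate totals 16 days.
So Integrate can slip 22 − 16 = 6 days.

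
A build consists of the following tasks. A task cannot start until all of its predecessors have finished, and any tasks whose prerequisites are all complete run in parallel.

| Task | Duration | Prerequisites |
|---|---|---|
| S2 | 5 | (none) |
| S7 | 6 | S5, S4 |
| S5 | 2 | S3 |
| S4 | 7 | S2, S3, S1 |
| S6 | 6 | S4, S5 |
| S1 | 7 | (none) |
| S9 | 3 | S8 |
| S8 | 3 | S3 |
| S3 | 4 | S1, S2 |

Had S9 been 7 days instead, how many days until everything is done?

24

As given, the longest chain is S1→S3→S4→S6 = 7+4+7+6 = 24, so the finish is 24 days.
S9 is off the critical path — its longest chain is 17 days, giving 7 of slack.
The critical path is still S1→S3→S4→S6; finish is now 24 days.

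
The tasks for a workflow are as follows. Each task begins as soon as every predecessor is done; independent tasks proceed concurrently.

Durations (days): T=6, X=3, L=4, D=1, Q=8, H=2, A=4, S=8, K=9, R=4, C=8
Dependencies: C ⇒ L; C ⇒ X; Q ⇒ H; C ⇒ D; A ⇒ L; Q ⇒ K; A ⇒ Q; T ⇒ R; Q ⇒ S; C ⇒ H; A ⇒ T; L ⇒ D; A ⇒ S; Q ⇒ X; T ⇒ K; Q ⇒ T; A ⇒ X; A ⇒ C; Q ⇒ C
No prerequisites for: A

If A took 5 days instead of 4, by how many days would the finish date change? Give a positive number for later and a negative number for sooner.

1

The binding path is A→Q→T→K = 4+8+6+9 = 27; finish at 27 days.
A lies on that path, so at 5 days the path becomes 28 days.
The critical path is still A→Q→T→K; finish is now 28 days.
Change in finish: 28 − 27 = +1 days.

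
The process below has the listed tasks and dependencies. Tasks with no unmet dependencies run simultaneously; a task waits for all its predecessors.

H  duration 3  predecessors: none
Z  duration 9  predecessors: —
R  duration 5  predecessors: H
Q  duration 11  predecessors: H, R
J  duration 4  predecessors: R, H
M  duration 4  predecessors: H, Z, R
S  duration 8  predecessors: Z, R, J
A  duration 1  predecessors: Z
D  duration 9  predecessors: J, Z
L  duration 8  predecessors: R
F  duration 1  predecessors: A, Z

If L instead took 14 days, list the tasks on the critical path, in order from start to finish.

H, R, L

Actual critical path: H→R→J→D = 3+5+4+9 = 21 ⇒ 21 days.
The longest path through L is only 16 days, so L has float 5.
Now H→R→L = 3+5+14 = 22 is longest, so the finish becomes 22 days.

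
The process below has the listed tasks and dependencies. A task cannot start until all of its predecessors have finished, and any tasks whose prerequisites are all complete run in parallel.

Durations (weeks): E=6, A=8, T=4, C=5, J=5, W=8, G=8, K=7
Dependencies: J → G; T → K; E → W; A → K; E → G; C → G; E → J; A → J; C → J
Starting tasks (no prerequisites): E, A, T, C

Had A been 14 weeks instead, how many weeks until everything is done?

27

The binding path is A→J→G = 8+5+8 = 21; finish at 21 weeks.
A is on the critical path; changing it to 14 makes that path 27 weeks.
The critical path is still A→J→G; finish is now 27 weeks.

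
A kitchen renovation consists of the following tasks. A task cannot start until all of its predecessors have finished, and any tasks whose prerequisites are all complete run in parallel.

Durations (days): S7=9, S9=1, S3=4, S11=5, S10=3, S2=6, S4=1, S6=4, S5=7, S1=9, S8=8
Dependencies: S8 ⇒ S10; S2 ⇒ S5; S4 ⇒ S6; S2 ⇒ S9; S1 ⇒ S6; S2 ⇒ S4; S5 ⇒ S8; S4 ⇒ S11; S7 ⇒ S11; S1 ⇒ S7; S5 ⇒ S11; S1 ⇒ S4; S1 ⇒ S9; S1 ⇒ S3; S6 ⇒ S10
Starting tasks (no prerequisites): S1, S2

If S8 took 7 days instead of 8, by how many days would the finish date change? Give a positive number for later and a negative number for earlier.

-1

As given, the longest chain is S2→S5→S8→S10 = 6+7+8+3 = 24, so the finish is 24 days.
Since S8 is critical, the -1 change carries straight to that chain (now 23 days).
Now S1→S7→S11 = 9+9+5 = 23 is longest, so the finish becomes 23 days.
Change in finish: 23 − 24 = -1 days.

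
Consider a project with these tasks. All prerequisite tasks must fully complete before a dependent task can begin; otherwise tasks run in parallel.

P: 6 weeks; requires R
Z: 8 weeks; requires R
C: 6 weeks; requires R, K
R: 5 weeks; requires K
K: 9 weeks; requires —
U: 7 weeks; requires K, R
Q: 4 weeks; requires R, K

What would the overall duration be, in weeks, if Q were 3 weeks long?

22

As given, the longest chain is K→R→Z = 9+5+8 = 22, so the finish is 22 weeks.
Q is off the critical path — its longest chain is 18 weeks, giving 4 of slack.
No other chain overtakes it, so the finish is 22 weeks.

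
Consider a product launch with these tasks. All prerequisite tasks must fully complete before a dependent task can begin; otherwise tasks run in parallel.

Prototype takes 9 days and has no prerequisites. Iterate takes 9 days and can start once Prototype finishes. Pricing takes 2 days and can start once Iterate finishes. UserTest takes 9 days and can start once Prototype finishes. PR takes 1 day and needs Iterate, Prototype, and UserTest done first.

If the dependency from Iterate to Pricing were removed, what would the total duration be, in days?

19

Original critical path: Prototype→Iterate→Pricing = 9+9+2 = 20 ⇒ 20 days.
Without Iterate→Pricing, Pricing's earliest start moves from 18 to 0.
The longest chain is now Prototype→UserTest→PR = 9+9+1 = 19, so the schedule takes 19 days.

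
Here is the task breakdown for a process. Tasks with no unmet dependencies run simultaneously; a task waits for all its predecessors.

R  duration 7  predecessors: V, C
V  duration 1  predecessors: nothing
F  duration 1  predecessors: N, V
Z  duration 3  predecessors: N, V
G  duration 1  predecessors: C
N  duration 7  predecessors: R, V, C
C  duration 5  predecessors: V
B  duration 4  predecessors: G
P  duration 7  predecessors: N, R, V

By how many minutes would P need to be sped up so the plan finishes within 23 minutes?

4

Current finish: 27 minutes; target: 23.
P is on every critical path, so each minute cut from P cuts the finish by one (this holds down to a finish of 23).
Need 27 − 23 = 4 minutes off P → P becomes 3 minutes, finish becomes 23.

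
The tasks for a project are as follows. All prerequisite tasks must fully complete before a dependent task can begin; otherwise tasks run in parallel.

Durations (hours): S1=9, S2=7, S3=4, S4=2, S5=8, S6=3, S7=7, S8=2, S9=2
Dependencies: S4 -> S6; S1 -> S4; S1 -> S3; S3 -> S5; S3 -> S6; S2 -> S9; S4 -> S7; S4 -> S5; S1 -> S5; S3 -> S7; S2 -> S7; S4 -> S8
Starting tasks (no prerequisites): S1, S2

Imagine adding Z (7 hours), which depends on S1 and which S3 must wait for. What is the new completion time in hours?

28

Originally the plan takes 21 hours.
With Z inserted, S3 now waits for max(S1, Z).
New critical path: S1→Z→S3→S5 = 9+7+4+8 = 28 ⇒ 28 hours.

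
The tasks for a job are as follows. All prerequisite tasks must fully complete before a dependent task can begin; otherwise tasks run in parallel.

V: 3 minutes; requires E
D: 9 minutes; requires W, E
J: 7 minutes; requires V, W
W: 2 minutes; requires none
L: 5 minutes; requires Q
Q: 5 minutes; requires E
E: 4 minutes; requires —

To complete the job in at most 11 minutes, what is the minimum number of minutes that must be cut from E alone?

Current finish: 14 minutes; target: 11.
E is on every critical path, so each minute cut from E cuts the finish by one (this holds down to a finish of 11).
Need 14 − 11 = 3 minutes off E → E becomes 1 minute, finish becomes 11.

3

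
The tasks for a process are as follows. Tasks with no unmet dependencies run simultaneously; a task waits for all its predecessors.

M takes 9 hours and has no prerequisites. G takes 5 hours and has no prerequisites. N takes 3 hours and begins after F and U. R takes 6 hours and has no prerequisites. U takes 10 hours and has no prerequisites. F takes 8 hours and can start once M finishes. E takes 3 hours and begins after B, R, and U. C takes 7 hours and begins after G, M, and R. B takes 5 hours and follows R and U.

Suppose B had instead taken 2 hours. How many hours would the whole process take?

20

As given, the longest chain is M→F→N = 9+8+3 = 20, so the finish is 20 hours.
The longest path through B is only 18 hours, so B has float 2.
The critical path is still M→F→N; finish is now 20 hours.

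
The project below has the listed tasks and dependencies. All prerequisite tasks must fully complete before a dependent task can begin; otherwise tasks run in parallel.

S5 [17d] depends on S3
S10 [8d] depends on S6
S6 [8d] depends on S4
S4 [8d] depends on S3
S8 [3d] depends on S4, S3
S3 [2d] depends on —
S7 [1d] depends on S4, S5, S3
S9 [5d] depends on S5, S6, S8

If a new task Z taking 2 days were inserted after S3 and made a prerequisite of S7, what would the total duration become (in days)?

Originally the project takes 26 days.
With Z inserted, S7 now waits for max(S4, S5, S3, Z).
New critical path: S3→S4→S6→S10 = 2+8+8+8 = 26 ⇒ 26 days.

26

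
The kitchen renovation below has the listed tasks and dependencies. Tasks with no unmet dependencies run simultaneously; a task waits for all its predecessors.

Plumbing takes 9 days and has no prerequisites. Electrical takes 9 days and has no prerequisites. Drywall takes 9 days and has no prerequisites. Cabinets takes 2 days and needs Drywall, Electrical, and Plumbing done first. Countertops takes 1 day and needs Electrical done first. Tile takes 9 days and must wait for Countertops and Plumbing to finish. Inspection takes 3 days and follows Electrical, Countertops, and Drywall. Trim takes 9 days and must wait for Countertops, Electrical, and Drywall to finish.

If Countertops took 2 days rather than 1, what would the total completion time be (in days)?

As given, the longest chain is Electrical→Countertops→Tile = 9+1+9 = 19, so the finish is 19 days.
Since Countertops is critical, the +1 change carries straight to that chain (now 20 days).
The critical path is still Electrical→Countertops→Tile; finish is now 20 days.

20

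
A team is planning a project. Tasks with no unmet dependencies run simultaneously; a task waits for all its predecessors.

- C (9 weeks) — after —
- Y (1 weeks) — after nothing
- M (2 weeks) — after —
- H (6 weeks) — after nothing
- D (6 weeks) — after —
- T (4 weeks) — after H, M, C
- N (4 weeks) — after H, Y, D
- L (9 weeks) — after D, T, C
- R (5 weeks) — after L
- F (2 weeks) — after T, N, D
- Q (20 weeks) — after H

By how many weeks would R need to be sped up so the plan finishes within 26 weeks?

Current finish: 27 weeks; target: 26.
R is on every critical path, so each week cut from R cuts the finish by one (this holds down to a finish of 26).
Need 27 − 26 = 1 week off R → R becomes 4 weeks, finish becomes 26.

1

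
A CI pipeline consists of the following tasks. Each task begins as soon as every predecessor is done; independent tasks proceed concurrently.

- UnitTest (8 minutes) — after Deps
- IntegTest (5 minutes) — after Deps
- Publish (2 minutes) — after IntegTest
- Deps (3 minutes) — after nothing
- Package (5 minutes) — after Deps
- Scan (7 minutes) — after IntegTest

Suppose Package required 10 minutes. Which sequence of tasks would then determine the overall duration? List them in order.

Deps, IntegTest, Scan

The binding path is Deps→IntegTest→Scan = 3+5+7 = 15; finish at 15 minutes.
Package is off the critical path — its longest chain is 8 minutes, giving 7 of slack.
That remains the longest chain; total 15 minutes.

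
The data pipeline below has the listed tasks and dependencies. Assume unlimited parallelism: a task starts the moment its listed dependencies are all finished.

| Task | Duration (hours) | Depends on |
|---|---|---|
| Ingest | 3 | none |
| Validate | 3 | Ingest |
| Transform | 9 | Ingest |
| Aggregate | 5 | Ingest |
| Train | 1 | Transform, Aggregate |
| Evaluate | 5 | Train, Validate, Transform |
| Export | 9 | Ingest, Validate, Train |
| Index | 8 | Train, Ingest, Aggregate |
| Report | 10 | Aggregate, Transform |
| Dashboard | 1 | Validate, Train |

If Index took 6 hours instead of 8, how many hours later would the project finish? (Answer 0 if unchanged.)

0

Critical path before the change: Ingest→Transform→Train→Export = 3+9+1+9 = 22 giving 22 hours.
The longest path through Index is only 21 hours, so Index has float 1.
That remains the longest chain; total 22 hours.
Change in finish: 22 − 22 = +0 hours.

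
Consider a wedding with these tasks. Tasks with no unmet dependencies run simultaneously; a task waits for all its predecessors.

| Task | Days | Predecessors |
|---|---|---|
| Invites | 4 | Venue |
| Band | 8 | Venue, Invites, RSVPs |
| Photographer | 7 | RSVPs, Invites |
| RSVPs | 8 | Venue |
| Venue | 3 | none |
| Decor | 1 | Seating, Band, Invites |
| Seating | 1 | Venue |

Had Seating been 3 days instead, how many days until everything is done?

As given, the longest chain is Venue→RSVPs→Band→Decor = 3+8+8+1 = 20, so the finish is 20 days.
Seating has 15 days of float (longest path through it is 5).
That remains the longest chain; total 20 days.

20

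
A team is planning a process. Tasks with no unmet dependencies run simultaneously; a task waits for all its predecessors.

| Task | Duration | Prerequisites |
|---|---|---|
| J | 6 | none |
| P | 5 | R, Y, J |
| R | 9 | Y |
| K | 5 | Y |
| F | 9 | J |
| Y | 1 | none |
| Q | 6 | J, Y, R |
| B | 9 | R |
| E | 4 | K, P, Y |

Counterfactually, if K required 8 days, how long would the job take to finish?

Critical path before the change: Y→R→P→E = 1+9+5+4 = 19 giving 19 days.
K has 9 days of float (longest path through it is 10).
The critical path is still Y→R→P→E; finish is now 19 days.

19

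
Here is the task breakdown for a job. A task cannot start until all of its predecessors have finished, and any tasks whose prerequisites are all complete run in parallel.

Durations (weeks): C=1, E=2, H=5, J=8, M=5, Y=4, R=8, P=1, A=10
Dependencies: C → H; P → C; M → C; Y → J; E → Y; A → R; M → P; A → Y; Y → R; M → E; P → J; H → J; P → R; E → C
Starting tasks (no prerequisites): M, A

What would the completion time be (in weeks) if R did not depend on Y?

22

With the dependency in place, A→Y→J = 10+4+8 = 22 sets the finish at 22 weeks.
Without Y→R, R's earliest start moves from 14 to 10.
After: A→Y→J = 10+4+8 = 22 → 22 weeks.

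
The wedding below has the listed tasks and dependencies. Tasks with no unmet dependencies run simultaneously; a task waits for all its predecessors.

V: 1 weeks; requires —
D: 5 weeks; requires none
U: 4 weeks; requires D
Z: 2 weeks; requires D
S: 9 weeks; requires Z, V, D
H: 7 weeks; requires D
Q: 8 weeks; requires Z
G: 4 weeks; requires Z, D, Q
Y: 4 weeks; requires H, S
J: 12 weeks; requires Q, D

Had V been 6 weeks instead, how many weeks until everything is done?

As given, the longest chain is D→Z→Q→J = 5+2+8+12 = 27, so the finish is 27 weeks.
The longest path through V is only 14 weeks, so V has float 13.
The critical path is still D→Z→Q→J; finish is now 27 weeks.

27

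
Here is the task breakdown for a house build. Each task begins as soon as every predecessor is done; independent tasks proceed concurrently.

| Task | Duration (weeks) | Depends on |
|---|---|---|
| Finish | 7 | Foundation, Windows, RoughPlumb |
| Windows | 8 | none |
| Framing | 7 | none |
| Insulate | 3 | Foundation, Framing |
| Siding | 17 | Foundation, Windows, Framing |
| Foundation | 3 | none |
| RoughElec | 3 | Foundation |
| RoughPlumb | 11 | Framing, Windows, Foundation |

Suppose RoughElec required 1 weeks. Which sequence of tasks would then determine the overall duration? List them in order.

Baseline: Windows→RoughPlumb→Finish = 8+11+7 = 26 → 26 weeks.
RoughElec is off the critical path — its longest chain is 6 weeks, giving 20 of slack.
The critical path is still Windows→RoughPlumb→Finish; finish is now 26 weeks.

Windows, RoughPlumb, Finish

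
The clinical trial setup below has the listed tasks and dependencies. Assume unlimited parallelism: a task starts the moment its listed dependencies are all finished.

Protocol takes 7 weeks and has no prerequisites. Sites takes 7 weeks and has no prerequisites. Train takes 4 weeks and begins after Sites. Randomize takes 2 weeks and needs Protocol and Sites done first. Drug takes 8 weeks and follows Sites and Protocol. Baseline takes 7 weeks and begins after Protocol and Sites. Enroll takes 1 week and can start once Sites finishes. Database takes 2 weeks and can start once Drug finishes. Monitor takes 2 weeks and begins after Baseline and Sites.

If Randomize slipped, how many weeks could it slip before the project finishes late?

8

Critical path: Protocol→Drug→Database = 7+8+2 = 17, so the finish is 17 weeks.
The longest chain containing Randomize totals 9 weeks.
Slack of Randomize = 15 − 7 = 8 weeks.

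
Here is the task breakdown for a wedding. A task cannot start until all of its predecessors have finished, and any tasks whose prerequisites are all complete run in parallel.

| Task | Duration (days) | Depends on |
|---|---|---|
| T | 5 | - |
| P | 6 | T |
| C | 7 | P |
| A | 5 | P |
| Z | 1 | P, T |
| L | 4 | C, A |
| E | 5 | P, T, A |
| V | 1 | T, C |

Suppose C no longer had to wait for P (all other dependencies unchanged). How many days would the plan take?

21

With the dependency in place, T→P→C→L = 5+6+7+4 = 22 sets the finish at 22 days.
Without P→C, C's earliest start moves from 11 to 0.
After: T→P→A→E = 5+6+5+5 = 21 → 21 days.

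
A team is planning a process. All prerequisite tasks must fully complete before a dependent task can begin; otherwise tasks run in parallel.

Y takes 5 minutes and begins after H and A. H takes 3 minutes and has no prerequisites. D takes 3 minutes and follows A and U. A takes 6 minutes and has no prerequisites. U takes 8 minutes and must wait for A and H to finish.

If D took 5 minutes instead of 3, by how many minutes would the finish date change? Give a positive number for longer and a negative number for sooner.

2

Actual critical path: A→U→D = 6+8+3 = 17 ⇒ 17 minutes.
D lies on that path, so at 5 minutes the path becomes 19 minutes.
The critical path is still A→U→D; finish is now 19 minutes.
Change in finish: 19 − 17 = +2 minutes.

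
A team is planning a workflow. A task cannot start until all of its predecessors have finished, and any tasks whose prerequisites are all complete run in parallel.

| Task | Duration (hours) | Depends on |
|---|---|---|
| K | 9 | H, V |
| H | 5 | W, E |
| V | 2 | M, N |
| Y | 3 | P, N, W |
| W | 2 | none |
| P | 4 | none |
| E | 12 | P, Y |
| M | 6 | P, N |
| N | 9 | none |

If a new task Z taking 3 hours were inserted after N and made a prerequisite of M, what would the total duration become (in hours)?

38

Originally the workflow takes 38 hours.
With Z inserted, M now waits for max(P, N, Z).
New critical path: N→Y→E→H→K = 9+3+12+5+9 = 38 ⇒ 38 hours.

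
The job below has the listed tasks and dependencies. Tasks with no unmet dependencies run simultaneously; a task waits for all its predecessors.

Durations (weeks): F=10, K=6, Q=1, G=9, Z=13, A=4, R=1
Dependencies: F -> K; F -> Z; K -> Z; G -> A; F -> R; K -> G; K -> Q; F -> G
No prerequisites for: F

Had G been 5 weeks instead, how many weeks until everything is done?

29

Baseline: F→K→G→A = 10+6+9+4 = 29 → 29 weeks.
G is on the critical path; changing it to 5 makes that path 25 weeks.
Now F→K→Z = 10+6+13 = 29 is longest, so the finish becomes 29 weeks.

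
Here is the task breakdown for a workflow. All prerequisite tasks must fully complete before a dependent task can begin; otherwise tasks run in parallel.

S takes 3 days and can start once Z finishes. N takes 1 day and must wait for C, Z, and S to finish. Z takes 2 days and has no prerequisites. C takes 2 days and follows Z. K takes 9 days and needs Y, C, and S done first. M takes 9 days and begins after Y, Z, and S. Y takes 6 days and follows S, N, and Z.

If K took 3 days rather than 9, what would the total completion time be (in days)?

As given, the longest chain is Z→S→N→Y→K = 2+3+1+6+9 = 21, so the finish is 21 days.
K is on the critical path; changing it to 3 makes that path 15 days.
The binding chain switches to Z→S→N→Y→M = 2+3+1+6+9 = 21; finish 21 days.

21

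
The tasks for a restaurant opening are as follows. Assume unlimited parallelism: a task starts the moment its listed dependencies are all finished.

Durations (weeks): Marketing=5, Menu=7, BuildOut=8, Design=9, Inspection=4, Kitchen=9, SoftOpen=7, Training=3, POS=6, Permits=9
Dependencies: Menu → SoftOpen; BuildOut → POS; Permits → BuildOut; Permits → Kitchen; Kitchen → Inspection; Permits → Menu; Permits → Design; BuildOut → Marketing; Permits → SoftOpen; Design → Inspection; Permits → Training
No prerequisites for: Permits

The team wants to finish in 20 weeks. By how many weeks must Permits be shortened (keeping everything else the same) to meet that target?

Current finish: 23 weeks; target: 20.
Permits is on every critical path, so each week cut from Permits cuts the finish by one (this holds down to a finish of 15).
Need 23 − 20 = 3 weeks off Permits → Permits becomes 6 weeks, finish becomes 20.

3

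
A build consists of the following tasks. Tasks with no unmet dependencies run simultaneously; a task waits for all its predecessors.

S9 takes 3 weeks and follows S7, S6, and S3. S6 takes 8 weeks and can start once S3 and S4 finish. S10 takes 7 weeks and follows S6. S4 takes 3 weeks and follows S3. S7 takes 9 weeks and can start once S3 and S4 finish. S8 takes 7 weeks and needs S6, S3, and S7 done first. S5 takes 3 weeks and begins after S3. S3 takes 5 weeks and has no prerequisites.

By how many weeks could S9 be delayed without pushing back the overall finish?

The longest chain is S3→S4→S7→S8 = 5+3+9+7 = 24; overall finish 24 weeks.
The longest chain containing S9 totals 20 weeks.
So S9 can slip 24 − 20 = 4 weeks.

4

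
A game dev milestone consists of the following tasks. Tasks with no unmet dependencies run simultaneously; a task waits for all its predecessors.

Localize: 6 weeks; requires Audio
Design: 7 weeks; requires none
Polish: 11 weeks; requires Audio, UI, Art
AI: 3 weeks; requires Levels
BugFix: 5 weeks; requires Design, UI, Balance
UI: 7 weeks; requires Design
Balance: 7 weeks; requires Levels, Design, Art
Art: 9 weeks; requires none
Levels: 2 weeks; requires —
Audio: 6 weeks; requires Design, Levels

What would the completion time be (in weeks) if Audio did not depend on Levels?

25

Before: longest chain Design→UI→Polish = 7+7+11 = 25, finish 25.
Dropping Levels→Audio doesn't change Audio's earliest start (7); another predecessor still binds.
New critical path: Design→UI→Polish = 7+7+11 = 25 ⇒ 25 weeks.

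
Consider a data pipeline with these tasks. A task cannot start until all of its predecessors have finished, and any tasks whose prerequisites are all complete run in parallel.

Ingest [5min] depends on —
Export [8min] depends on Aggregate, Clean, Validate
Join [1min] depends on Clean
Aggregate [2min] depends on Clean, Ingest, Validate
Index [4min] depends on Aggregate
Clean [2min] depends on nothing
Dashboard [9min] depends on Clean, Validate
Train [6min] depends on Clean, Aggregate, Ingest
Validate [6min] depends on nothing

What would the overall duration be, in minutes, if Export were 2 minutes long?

15

Baseline: Validate→Aggregate→Export = 6+2+8 = 16 → 16 minutes.
Export lies on that path, so at 2 minutes the path becomes 10 minutes.
Now Validate→Dashboard = 6+9 = 15 is longest, so the finish becomes 15 minutes.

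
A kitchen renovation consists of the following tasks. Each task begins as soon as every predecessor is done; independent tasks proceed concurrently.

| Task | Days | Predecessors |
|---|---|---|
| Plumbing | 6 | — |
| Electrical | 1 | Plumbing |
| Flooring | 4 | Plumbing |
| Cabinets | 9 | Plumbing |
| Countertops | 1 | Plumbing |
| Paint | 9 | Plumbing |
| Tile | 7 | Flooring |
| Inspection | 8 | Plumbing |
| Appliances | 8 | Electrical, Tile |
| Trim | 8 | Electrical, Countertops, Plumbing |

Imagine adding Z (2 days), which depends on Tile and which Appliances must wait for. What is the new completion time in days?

27

Originally the schedule takes 25 days.
With Z inserted, Appliances now waits for max(Electrical, Tile, Z).
New critical path: Plumbing→Flooring→Tile→Z→Appliances = 6+4+7+2+8 = 27 ⇒ 27 days.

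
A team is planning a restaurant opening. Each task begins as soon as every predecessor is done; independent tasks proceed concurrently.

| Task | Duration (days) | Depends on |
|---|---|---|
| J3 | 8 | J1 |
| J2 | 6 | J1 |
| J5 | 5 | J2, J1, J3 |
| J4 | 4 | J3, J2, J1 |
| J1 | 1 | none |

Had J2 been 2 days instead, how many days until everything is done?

14

Critical path before the change: J1→J3→J5 = 1+8+5 = 14 giving 14 days.
J2 is off the critical path — its longest chain is 12 days, giving 2 of slack.
That remains the longest chain; total 14 days.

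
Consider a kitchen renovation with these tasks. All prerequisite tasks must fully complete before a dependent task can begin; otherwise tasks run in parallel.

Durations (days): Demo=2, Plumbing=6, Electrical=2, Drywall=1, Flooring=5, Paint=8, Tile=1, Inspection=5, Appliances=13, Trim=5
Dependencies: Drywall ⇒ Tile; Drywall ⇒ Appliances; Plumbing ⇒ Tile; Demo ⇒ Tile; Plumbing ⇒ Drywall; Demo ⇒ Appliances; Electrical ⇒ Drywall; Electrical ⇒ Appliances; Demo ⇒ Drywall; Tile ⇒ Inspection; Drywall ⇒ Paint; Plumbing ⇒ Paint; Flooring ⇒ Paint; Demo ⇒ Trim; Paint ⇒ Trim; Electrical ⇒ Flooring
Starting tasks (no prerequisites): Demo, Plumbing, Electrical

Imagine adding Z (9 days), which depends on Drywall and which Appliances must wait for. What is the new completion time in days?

Originally the project takes 20 days.
With Z inserted, Appliances now waits for max(Electrical, Drywall, Demo, Z).
New critical path: Plumbing→Drywall→Z→Appliances = 6+1+9+13 = 29 ⇒ 29 days.

29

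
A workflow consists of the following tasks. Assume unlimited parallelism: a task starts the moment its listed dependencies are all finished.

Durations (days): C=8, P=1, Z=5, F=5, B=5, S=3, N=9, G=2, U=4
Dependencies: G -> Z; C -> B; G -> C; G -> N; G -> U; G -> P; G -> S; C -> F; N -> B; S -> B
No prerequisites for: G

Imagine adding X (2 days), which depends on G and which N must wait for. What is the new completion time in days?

18

Originally the workflow takes 16 days.
With X inserted, N now waits for max(G, X).
New critical path: G→X→N→B = 2+2+9+5 = 18 ⇒ 18 days.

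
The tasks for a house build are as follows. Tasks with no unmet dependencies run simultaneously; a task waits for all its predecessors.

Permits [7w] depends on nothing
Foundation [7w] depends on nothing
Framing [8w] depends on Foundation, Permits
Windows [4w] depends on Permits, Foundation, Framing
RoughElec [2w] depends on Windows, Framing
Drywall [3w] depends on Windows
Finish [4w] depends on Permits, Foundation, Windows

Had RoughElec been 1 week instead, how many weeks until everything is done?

23

The binding path is Permits→Framing→Windows→Finish = 7+8+4+4 = 23; finish at 23 weeks.
RoughElec has 2 weeks of float (longest path through it is 21).
No other chain overtakes it, so the finish is 23 weeks.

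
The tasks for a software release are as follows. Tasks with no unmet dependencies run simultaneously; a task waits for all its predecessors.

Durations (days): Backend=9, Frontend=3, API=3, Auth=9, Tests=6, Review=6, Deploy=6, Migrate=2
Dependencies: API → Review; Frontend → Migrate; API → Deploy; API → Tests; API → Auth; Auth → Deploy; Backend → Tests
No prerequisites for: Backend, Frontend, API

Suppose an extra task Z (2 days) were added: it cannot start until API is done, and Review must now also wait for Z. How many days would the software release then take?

18

Originally the software release takes 18 days.
With Z inserted, Review now waits for max(API, Z).
New critical path: API→Auth→Deploy = 3+9+6 = 18 ⇒ 18 days.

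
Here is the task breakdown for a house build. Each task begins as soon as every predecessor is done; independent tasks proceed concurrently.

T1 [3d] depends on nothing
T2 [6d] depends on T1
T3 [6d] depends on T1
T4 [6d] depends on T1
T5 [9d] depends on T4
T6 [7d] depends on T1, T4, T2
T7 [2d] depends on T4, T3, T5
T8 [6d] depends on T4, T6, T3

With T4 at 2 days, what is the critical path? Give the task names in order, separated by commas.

T1, T2, T6, T8

Actual critical path: T1→T4→T6→T8 = 3+6+7+6 = 22 ⇒ 22 days.
T4 lies on that path, so at 2 days the path becomes 18 days.
Now T1→T2→T6→T8 = 3+6+7+6 = 22 is longest, so the finish becomes 22 days.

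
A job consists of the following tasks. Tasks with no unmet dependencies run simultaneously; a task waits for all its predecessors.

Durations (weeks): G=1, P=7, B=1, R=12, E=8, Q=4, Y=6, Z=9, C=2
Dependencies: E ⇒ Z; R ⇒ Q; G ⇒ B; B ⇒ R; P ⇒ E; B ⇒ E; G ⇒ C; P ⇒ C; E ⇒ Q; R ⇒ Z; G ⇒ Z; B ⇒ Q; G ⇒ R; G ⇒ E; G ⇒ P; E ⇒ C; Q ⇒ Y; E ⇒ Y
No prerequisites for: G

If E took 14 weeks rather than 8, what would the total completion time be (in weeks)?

32

The binding path is G→P→E→Q→Y = 1+7+8+4+6 = 26; finish at 26 weeks.
E lies on that path, so at 14 weeks the path becomes 32 weeks.
That remains the longest chain; total 32 weeks.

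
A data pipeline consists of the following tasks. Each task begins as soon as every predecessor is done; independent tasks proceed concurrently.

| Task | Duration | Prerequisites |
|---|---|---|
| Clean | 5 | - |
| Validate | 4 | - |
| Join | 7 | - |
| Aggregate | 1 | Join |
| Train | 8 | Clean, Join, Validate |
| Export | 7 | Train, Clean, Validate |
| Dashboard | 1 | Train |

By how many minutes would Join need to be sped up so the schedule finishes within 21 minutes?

1

Current finish: 22 minutes; target: 21.
Join is on every critical path, so each minute cut from Join cuts the finish by one (this holds down to a finish of 20).
Need 22 − 21 = 1 minute off Join → Join becomes 6 minutes, finish becomes 21.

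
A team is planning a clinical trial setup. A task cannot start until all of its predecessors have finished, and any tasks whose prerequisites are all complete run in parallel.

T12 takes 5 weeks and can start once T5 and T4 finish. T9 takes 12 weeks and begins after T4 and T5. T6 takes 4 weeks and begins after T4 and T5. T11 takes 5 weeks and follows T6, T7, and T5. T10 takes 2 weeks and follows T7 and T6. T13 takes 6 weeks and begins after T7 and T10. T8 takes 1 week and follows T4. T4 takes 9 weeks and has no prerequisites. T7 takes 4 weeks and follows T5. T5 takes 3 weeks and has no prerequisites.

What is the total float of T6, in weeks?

0

T4→T6→T10→T13 = 9+4+2+6 = 21 sets the makespan at 21 weeks.
T6 finishes as early as 13 and must finish by 13.
So T6 can slip 13 − 13 = 0 weeks.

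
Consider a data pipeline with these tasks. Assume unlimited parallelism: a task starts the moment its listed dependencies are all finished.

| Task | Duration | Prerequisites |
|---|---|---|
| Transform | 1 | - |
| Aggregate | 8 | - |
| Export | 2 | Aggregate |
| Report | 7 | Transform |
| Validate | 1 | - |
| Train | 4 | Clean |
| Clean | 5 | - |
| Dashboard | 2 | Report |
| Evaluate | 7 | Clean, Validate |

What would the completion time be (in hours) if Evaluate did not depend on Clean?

10

Original critical path: Clean→Evaluate = 5+7 = 12 ⇒ 12 hours.
Without Clean→Evaluate, Evaluate's earliest start moves from 5 to 1.
The longest chain is now Transform→Report→Dashboard = 1+7+2 = 10, so the schedule takes 10 hours.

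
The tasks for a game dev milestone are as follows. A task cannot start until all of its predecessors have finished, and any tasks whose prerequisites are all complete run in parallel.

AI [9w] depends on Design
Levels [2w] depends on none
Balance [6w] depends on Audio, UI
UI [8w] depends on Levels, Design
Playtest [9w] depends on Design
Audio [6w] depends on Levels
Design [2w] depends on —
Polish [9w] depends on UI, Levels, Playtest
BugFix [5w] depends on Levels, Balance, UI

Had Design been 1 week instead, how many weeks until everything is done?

21

The binding path is Design→UI→Balance→BugFix = 2+8+6+5 = 21; finish at 21 weeks.
Design lies on that path, so at 1 week the path becomes 20 weeks.
New critical path: Levels→UI→Balance→BugFix = 2+8+6+5 = 21 ⇒ 21 weeks.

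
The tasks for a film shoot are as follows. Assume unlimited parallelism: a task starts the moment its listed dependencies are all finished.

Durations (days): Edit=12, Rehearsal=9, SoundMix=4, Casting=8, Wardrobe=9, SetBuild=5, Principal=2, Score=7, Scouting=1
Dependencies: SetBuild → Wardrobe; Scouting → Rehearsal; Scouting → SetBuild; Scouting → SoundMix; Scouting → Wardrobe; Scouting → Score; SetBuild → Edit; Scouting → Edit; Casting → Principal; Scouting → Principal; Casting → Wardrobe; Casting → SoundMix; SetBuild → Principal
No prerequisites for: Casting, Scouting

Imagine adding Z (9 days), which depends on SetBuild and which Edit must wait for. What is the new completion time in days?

27

Originally the project takes 18 days.
With Z inserted, Edit now waits for max(Scouting, SetBuild, Z).
New critical path: Scouting→SetBuild→Z→Edit = 1+5+9+12 = 27 ⇒ 27 days.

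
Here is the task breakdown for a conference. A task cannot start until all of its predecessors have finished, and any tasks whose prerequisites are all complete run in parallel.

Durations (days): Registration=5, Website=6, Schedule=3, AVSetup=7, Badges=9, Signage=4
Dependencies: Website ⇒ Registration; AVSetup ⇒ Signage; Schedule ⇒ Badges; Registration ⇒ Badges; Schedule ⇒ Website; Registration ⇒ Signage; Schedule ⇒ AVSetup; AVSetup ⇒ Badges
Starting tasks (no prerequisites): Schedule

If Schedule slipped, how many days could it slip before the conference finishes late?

Schedule→Website→Registration→Badges = 3+6+5+9 = 23 sets the makespan at 23 days.
The longest chain containing Schedule totals 23 days.
Float = 23 − 23 = 0.

0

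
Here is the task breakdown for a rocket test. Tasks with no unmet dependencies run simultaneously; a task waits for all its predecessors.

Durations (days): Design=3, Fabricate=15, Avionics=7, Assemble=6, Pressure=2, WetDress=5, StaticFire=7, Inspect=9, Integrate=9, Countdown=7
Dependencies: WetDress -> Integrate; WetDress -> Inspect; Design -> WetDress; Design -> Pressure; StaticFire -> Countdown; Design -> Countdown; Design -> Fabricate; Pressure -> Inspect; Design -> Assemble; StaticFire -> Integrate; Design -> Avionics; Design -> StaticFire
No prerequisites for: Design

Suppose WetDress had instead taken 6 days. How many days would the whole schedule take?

As given, the longest chain is Design→StaticFire→Integrate = 3+7+9 = 19, so the finish is 19 days.
WetDress has 2 days of float (longest path through it is 17).
No other chain overtakes it, so the finish is 19 days.

19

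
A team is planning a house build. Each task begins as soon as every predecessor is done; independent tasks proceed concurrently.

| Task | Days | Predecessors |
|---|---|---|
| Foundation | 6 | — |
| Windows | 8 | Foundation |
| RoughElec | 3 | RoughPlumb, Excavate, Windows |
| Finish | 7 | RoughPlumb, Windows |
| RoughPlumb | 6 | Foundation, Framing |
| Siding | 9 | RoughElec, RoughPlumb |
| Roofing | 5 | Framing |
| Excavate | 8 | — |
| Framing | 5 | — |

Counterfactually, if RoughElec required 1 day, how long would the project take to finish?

Baseline: Foundation→Windows→RoughElec→Siding = 6+8+3+9 = 26 → 26 days.
RoughElec is on the critical path; changing it to 1 makes that path 24 days.
That remains the longest chain; total 24 days.

24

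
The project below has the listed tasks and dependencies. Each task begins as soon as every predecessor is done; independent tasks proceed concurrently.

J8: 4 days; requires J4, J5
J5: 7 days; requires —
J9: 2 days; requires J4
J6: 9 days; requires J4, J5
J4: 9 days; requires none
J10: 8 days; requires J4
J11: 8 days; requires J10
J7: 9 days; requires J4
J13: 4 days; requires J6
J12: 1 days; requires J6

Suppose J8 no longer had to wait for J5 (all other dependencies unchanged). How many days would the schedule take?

25

Original critical path: J4→J10→J11 = 9+8+8 = 25 ⇒ 25 days.
Dropping J5→J8 doesn't change J8's earliest start (9); another predecessor still binds.
The longest chain is now J4→J10→J11 = 9+8+8 = 25, so the schedule takes 25 days.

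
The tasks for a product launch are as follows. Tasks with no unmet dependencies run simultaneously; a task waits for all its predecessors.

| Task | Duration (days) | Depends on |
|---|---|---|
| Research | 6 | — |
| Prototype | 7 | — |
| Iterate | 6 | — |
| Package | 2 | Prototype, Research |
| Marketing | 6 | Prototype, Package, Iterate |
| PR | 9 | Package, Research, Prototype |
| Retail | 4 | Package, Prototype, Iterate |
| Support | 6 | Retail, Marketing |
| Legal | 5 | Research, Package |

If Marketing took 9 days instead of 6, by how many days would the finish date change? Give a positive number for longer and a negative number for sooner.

3

Baseline: Prototype→Package→Marketing→Support = 7+2+6+6 = 21 → 21 days.
Since Marketing is critical, the +3 change carries straight to that chain (now 24 days).
No other chain overtakes it, so the finish is 24 days.
Change in finish: 24 − 21 = +3 days.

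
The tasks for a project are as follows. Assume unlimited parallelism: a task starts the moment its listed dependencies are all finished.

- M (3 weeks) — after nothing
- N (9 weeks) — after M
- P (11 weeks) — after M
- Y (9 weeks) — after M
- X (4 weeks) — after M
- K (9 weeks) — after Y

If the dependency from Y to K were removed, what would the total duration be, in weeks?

Original critical path: M→Y→K = 3+9+9 = 21 ⇒ 21 weeks.
Without Y→K, K's earliest start moves from 12 to 0.
After: M→P = 3+11 = 14 → 14 weeks.

14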